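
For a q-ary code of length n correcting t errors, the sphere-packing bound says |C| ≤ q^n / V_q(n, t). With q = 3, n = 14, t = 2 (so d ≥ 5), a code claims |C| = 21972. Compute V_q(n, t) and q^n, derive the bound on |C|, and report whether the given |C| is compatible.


V_q(n, t) = 393, q^n = 4782969, Hamming bound = 12170, |C| = 21972 > bound (violated).

Step 1: Compute V_q(n, t) = Σ_{j=0}^2 C(n, j) (q−1)^j.
  j = 0: C(14,0)·(2)^0 = 1·1 = 1.
  j = 1: C(14,1)·(2)^1 = 14·2 = 28.
  j = 2: C(14,2)·(2)^2 = 91·4 = 364.
  V_q(n, t) = 1 + 28 + 364 = 393.
Step 2: q^n = 3^14 = 4782969.
Step 3: Hamming bound ⌊q^n / V_q(n,t)⌋ = ⌊4782969/393⌋ = 12170.
Step 4: Compare |C| = 21972 to 12170: violated.
The claimed |C| lies above the Hamming bound, so no 3-ary code of length 14 with d ≥ 5 can have 21972 codewords.


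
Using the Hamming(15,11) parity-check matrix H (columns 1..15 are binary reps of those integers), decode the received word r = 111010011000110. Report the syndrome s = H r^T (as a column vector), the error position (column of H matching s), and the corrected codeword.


s = (0, 1, 1, 1)^T, error position = 7, corrected codeword c = 111010111000110

Compute s = H r^T mod 2 one row at a time:
  s_1 = 1 + 1 + 0 + 0 + 0 + 1 + 1 + 0 = 4 ≡ 0 (mod 2).
  s_2 = 0 + 1 + 0 + 0 + 0 + 1 + 1 + 0 = 3 ≡ 1 (mod 2).
  s_3 = 1 + 1 + 0 + 0 + 0 + 0 + 1 + 0 = 3 ≡ 1 (mod 2).
  s_4 = 1 + 1 + 1 + 0 + 1 + 0 + 1 + 0 = 5 ≡ 1 (mod 2).
s = (0, 1, 1, 1)^T — this equals column 7 of H (binary 0111), so error is at position 7.
Correct: flip bit 7 of r = 111010011000110 to get c = 111010111000110.


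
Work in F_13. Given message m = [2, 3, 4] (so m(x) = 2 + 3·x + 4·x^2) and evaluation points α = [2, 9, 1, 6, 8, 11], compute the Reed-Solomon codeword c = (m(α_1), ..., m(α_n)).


c = [11, 2, 9, 8, 9, 12]

Message polynomial: m(x) = 2 + 3·x + 4·x^2 (mod 13).
For each evaluation point α_i, compute m(α_i) mod 13:
  α_1 = 2: Horner steps 4 → 11 → 11, so m(2) = 11.
  α_2 = 9: Horner steps 4 → 0 → 2, so m(9) = 2.
  α_3 = 1: Horner steps 4 → 7 → 9, so m(1) = 9.
  α_4 = 6: Horner steps 4 → 1 → 8, so m(6) = 8.
  α_5 = 8: Horner steps 4 → 9 → 9, so m(8) = 9.
  α_6 = 11: Horner steps 4 → 8 → 12, so m(11) = 12.
Codeword c = [11, 2, 9, 8, 9, 12] ∈ F_13^6.


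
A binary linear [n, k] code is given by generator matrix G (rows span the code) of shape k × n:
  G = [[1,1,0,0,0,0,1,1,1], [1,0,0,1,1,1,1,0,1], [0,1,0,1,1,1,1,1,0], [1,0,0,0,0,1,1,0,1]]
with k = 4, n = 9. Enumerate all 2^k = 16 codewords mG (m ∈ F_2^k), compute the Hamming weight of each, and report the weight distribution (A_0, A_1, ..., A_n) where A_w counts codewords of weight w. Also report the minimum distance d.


Weight distribution: A_0 = 1, A_1 = 1, A_2 = 1, A_3 = 3, A_4 = 3, A_5 = 3, A_6 = 3, A_7 = 1. Minimum distance d = 1.

Enumerate all 2^4 = 16 messages m ∈ F_2^4.
For each, compute codeword c = mG in F_2^9, then tally its weight.
  m = 0000 → c = 000000000, weight = 0.
  m = 1000 → c = 110000111, weight = 5.
  m = 0100 → c = 100111101, weight = 6.
  m = 1100 → c = 010111010, weight = 5.
  m = 0010 → c = 010111110, weight = 6.
  m = 1010 → c = 100111001, weight = 5.
  m = 0110 → c = 110000011, weight = 4.
  m = 1110 → c = 000000100, weight = 1.
  m = 0001 → c = 100001101, weight = 4.
  m = 1001 → c = 010001010, weight = 3.
  m = 0101 → c = 000110000, weight = 2.
  m = 1101 → c = 110110111, weight = 7.
  m = 0011 → c = 110110011, weight = 6.
  m = 1011 → c = 000110100, weight = 3.
  m = 0111 → c = 010001110, weight = 4.
  m = 1111 → c = 100001001, weight = 3.
Tally weights:
  weight 0: 1 codewords.
  weight 1: 1 codewords.
  weight 2: 1 codewords.
  weight 3: 3 codewords.
  weight 4: 3 codewords.
  weight 5: 3 codewords.
  weight 6: 3 codewords.
  weight 7: 1 codewords.
Minimum distance d = smallest w > 0 with A_w > 0 = 1.
Sanity: Σ A_w = 16 = 2^4 = 16 ✓.


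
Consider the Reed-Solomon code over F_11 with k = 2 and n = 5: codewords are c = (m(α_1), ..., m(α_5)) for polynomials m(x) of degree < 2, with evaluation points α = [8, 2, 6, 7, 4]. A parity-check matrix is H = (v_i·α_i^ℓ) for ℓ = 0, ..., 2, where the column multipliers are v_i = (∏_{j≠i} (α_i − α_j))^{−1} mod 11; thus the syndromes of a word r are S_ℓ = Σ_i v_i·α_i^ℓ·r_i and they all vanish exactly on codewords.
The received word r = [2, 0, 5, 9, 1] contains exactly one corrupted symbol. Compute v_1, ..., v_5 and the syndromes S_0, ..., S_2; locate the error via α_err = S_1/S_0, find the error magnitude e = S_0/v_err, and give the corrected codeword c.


S = (10, 7, 6), error at position 5, error magnitude e = 4, c = [2, 0, 5, 9, 8].

Step 1: column multipliers v_i = (∏_{j≠i}(α_i − α_j))^{−1} mod 11.
  i = 1 (α = 8): (8−2)(8−6)(8−7)(8−4) = 6·2·1·4 = 48 ≡ 4, so v_1 = 4^{−1} = 3 (mod 11).
  i = 2 (α = 2): (2−8)(2−6)(2−7)(2−4) = (−6)·(−4)·(−5)·(−2) = 240 ≡ 9, so v_2 = 9^{−1} = 5 (mod 11).
  i = 3 (α = 6): (6−8)(6−2)(6−7)(6−4) = (−2)·4·(−1)·2 = 16 ≡ 5, so v_3 = 5^{−1} = 9 (mod 11).
  i = 4 (α = 7): (7−8)(7−2)(7−6)(7−4) = (−1)·5·1·3 = −15 ≡ 7, so v_4 = 7^{−1} = 8 (mod 11).
  i = 5 (α = 4): (4−8)(4−2)(4−6)(4−7) = (−4)·2·(−2)·(−3) = −48 ≡ 7, so v_5 = 7^{−1} = 8 (mod 11).
  v = [3, 5, 9, 8, 8].
Step 2: syndromes of r = [2, 0, 5, 9, 1] (all sums mod 11).
  S_0 = Σ v_i r_i = 3·2 + 5·0 + 9·5 + 8·9 + 8·1 = 131 ≡ 10.
  S_1 = Σ v_i α_i r_i = 3·8·2 + 5·2·0 + 9·6·5 + 8·7·9 + 8·4·1 = 854 ≡ 7.
  α_i^2 mod 11 = [9, 4, 3, 5, 5].
  S_2 = Σ v_i α_i^2 r_i = 3·9·2 + 5·4·0 + 9·3·5 + 8·5·9 + 8·5·1 = 589 ≡ 6.
  S = (10, 7, 6) ≠ 0, so r is not a codeword (an error is present).
Step 3: locate the error. For a single error e at position i, S_ℓ = v_i·e·α_i^ℓ, so α_err = S_1/S_0.
  S_0^{−1} = 10^{−1} = 10 (mod 11), so α_err = 7·10 = 70 ≡ 4 = α_5. Error position i = 5.
  Consistency check: S_2/S_1 = 6·8 = 48 ≡ 4 = α_err ✓ (single-error assumption holds).
Step 4: error magnitude e = S_0/v_5 = S_0·∏_{j≠5}(α_5 − α_j) = 10·7 = 70 ≡ 4 (mod 11).
Step 5: correct position 5: c_5 = r_5 − e = 1 − 4 ≡ 8 (mod 11). Hence c = [2, 0, 5, 9, 8].
  Check: interpolating c through the α_i gives m(x) = 3 + 4·x (degree < 2) with m(α_i) = c_i for every i, so c is indeed a codeword.


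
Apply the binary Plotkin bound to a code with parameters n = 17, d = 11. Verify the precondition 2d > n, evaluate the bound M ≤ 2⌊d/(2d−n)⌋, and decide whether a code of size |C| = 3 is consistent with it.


Plotkin bound M ≤ 4; given |C| = 3 ≤ bound (satisfied).

Check applicability: 2d = 22, n = 17.
2d − n = 5 > 0, so Plotkin applies.
Compute d/(2d−n) = 11/5 ≈ 2.2000.
⌊d/(2d−n)⌋ = 2.
Plotkin bound: M ≤ 2·2 = 4.
Given |C| = 3, check: satisfied.
This |C| is below the Plotkin bound.


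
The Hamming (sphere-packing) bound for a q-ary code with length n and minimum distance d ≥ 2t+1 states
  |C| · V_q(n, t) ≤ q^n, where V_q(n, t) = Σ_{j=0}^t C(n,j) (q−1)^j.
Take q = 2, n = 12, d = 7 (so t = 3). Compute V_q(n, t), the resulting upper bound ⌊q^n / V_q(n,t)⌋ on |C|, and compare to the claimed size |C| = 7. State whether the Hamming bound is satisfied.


V_q(n, t) = 299, q^n = 4096, Hamming bound = 13, |C| = 7 ≤ bound (satisfied).

Step 1: Compute V_q(n, t) = Σ_{j=0}^3 C(n, j) (q−1)^j.
  j = 0: C(12,0)·(1)^0 = 1·1 = 1.
  j = 1: C(12,1)·(1)^1 = 12·1 = 12.
  j = 2: C(12,2)·(1)^2 = 66·1 = 66.
  j = 3: C(12,3)·(1)^3 = 220·1 = 220.
  V_q(n, t) = 1 + 12 + 66 + 220 = 299.
Step 2: q^n = 2^12 = 4096.
Step 3: Hamming bound ⌊q^n / V_q(n,t)⌋ = ⌊4096/299⌋ = 13.
Step 4: Compare |C| = 7 to 13: satisfied.
The claimed |C| lies below the Hamming bound.


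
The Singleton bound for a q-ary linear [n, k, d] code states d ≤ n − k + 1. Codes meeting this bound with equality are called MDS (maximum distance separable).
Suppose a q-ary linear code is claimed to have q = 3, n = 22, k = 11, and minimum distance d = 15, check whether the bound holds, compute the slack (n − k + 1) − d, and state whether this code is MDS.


Singleton RHS = n − k + 1 = 12, slack = -3, bound violated (no such code; not MDS).

Singleton bound: d ≤ n − k + 1.
Here n = 22, k = 11, so n − k + 1 = 12.
Given d = 15, check d ≤ 12: NO.
Slack = (n − k + 1) − d = -3.
The slack is negative: d = 15 exceeds n − k + 1 = 12 by 3, so the Singleton bound is violated and no linear [22, 11, 15]_3 code can exist. In particular it is not MDS (MDS requires d = n − k + 1 exactly).
Description: the claimed parameters are [22, 11, 15]_3; such a code would be impossible (violates the Singleton bound).


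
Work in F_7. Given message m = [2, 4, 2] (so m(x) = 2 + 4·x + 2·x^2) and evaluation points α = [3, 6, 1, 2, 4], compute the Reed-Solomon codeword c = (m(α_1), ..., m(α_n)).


c = [4, 0, 1, 4, 1]

Message polynomial: m(x) = 2 + 4·x + 2·x^2 (mod 7).
For each evaluation point α_i, compute m(α_i) mod 7:
  α_1 = 3: Horner steps 2 → 3 → 4, so m(3) = 4.
  α_2 = 6: Horner steps 2 → 2 → 0, so m(6) = 0.
  α_3 = 1: Horner steps 2 → 6 → 1, so m(1) = 1.
  α_4 = 2: Horner steps 2 → 1 → 4, so m(2) = 4.
  α_5 = 4: Horner steps 2 → 5 → 1, so m(4) = 1.
Codeword c = [4, 0, 1, 4, 1] ∈ F_7^5.


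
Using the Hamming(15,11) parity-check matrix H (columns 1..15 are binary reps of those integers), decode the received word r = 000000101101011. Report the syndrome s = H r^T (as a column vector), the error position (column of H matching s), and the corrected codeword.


s = (1, 0, 0, 1)^T, error position = 9, corrected codeword c = 000000100101011

Compute s = H r^T mod 2 one row at a time:
  s_1 = 0 + 1 + 1 + 0 + 1 + 0 + 1 + 1 = 5 ≡ 1 (mod 2).
  s_2 = 0 + 0 + 0 + 1 + 1 + 0 + 1 + 1 = 4 ≡ 0 (mod 2).
  s_3 = 0 + 0 + 0 + 1 + 1 + 0 + 1 + 1 = 4 ≡ 0 (mod 2).
  s_4 = 0 + 0 + 0 + 1 + 1 + 0 + 0 + 1 = 3 ≡ 1 (mod 2).
s = (1, 0, 0, 1)^T — this equals column 9 of H (binary 1001), so error is at position 9.
Correct: flip bit 9 of r = 000000101101011 to get c = 000000100101011.


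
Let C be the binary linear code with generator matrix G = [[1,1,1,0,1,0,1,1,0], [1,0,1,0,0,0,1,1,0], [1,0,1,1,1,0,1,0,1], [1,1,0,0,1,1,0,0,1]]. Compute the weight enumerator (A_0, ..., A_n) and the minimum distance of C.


Weight distribution: A_0 = 1, A_2 = 1, A_3 = 1, A_4 = 3, A_5 = 6, A_6 = 3, A_7 = 1. Minimum distance d = 2.

Enumerate all 2^4 = 16 messages m ∈ F_2^4.
For each, compute codeword c = mG in F_2^9, then tally its weight.
  m = 0000 → c = 000000000, weight = 0.
  m = 1000 → c = 111010110, weight = 6.
  m = 0100 → c = 101000110, weight = 4.
  m = 1100 → c = 010010000, weight = 2.
  m = 0010 → c = 101110101, weight = 6.
  m = 1010 → c = 010100011, weight = 4.
  m = 0110 → c = 000110011, weight = 4.
  m = 1110 → c = 111100101, weight = 6.
  m = 0001 → c = 110011001, weight = 5.
  m = 1001 → c = 001001111, weight = 5.
  m = 0101 → c = 011011111, weight = 7.
  m = 1101 → c = 100001001, weight = 3.
  m = 0011 → c = 011101100, weight = 5.
  m = 1011 → c = 100111010, weight = 5.
  m = 0111 → c = 110101010, weight = 5.
  m = 1111 → c = 001111100, weight = 5.
Tally weights:
  weight 0: 1 codewords.
  weight 2: 1 codewords.
  weight 3: 1 codewords.
  weight 4: 3 codewords.
  weight 5: 6 codewords.
  weight 6: 3 codewords.
  weight 7: 1 codewords.
Minimum distance d = smallest w > 0 with A_w > 0 = 2.
Sanity: Σ A_w = 16 = 2^4 = 16 ✓.


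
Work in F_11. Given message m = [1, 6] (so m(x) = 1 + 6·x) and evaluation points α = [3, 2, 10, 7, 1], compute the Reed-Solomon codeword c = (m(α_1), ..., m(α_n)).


c = [8, 2, 6, 10, 7]

Message polynomial: m(x) = 1 + 6·x (mod 11).
For each evaluation point α_i, compute m(α_i) mod 11:
  α_1 = 3: Horner steps 6 → 8, so m(3) = 8.
  α_2 = 2: Horner steps 6 → 2, so m(2) = 2.
  α_3 = 10: Horner steps 6 → 6, so m(10) = 6.
  α_4 = 7: Horner steps 6 → 10, so m(7) = 10.
  α_5 = 1: Horner steps 6 → 7, so m(1) = 7.
Codeword c = [8, 2, 6, 10, 7] ∈ F_11^5.


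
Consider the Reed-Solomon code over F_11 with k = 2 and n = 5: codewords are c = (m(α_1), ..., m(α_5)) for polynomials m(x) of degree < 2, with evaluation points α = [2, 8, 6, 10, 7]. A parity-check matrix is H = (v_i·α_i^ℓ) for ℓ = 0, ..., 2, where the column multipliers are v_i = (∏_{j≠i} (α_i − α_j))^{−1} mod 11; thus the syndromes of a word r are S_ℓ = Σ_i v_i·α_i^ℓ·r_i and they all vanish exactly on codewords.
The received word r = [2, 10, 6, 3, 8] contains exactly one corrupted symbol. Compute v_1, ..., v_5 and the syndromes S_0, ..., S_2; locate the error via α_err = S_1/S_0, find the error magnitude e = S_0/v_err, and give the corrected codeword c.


S = (5, 10, 9), error at position 1, error magnitude e = 4, c = [9, 10, 6, 3, 8].

Step 1: column multipliers v_i = (∏_{j≠i}(α_i − α_j))^{−1} mod 11.
  i = 1 (α = 2): (2−8)(2−6)(2−10)(2−7) = (−6)·(−4)·(−8)·(−5) = 960 ≡ 3, so v_1 = 3^{−1} = 4 (mod 11).
  i = 2 (α = 8): (8−2)(8−6)(8−10)(8−7) = 6·2·(−2)·1 = −24 ≡ 9, so v_2 = 9^{−1} = 5 (mod 11).
  i = 3 (α = 6): (6−2)(6−8)(6−10)(6−7) = 4·(−2)·(−4)·(−1) = −32 ≡ 1, so v_3 = 1^{−1} = 1 (mod 11).
  i = 4 (α = 10): (10−2)(10−8)(10−6)(10−7) = 8·2·4·3 = 192 ≡ 5, so v_4 = 5^{−1} = 9 (mod 11).
  i = 5 (α = 7): (7−2)(7−8)(7−6)(7−10) = 5·(−1)·1·(−3) = 15 ≡ 4, so v_5 = 4^{−1} = 3 (mod 11).
  v = [4, 5, 1, 9, 3].
Step 2: syndromes of r = [2, 10, 6, 3, 8] (all sums mod 11).
  S_0 = Σ v_i r_i = 4·2 + 5·10 + 1·6 + 9·3 + 3·8 = 115 ≡ 5.
  S_1 = Σ v_i α_i r_i = 4·2·2 + 5·8·10 + 1·6·6 + 9·10·3 + 3·7·8 = 890 ≡ 10.
  α_i^2 mod 11 = [4, 9, 3, 1, 5].
  S_2 = Σ v_i α_i^2 r_i = 4·4·2 + 5·9·10 + 1·3·6 + 9·1·3 + 3·5·8 = 647 ≡ 9.
  S = (5, 10, 9) ≠ 0, so r is not a codeword (an error is present).
Step 3: locate the error. For a single error e at position i, S_ℓ = v_i·e·α_i^ℓ, so α_err = S_1/S_0.
  S_0^{−1} = 5^{−1} = 9 (mod 11), so α_err = 10·9 = 90 ≡ 2 = α_1. Error position i = 1.
  Consistency check: S_2/S_1 = 9·10 = 90 ≡ 2 = α_err ✓ (single-error assumption holds).
Step 4: error magnitude e = S_0/v_1 = S_0·∏_{j≠1}(α_1 − α_j) = 5·3 = 15 ≡ 4 (mod 11).
Step 5: correct position 1: c_1 = r_1 − e = 2 − 4 ≡ 9 (mod 11). Hence c = [9, 10, 6, 3, 8].
  Check: interpolating c through the α_i gives m(x) = 5 + 2·x (degree < 2) with m(α_i) = c_i for every i, so c is indeed a codeword.


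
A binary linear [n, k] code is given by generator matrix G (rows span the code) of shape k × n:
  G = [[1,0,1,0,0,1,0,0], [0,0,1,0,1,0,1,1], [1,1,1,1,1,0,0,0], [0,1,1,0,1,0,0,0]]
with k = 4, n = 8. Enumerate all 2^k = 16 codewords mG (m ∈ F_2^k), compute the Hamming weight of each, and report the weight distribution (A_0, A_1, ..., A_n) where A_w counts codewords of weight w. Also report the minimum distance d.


Weight distribution: A_0 = 1, A_2 = 1, A_3 = 4, A_4 = 3, A_5 = 4, A_6 = 3. Minimum distance d = 2.

Enumerate all 2^4 = 16 messages m ∈ F_2^4.
For each, compute codeword c = mG in F_2^8, then tally its weight.
  m = 0000 → c = 00000000, weight = 0.
  m = 1000 → c = 10100100, weight = 3.
  m = 0100 → c = 00101011, weight = 4.
  m = 1100 → c = 10001111, weight = 5.
  m = 0010 → c = 11111000, weight = 5.
  m = 1010 → c = 01011100, weight = 4.
  m = 0110 → c = 11010011, weight = 5.
  m = 1110 → c = 01110111, weight = 6.
  m = 0001 → c = 01101000, weight = 3.
  m = 1001 → c = 11001100, weight = 4.
  m = 0101 → c = 01000011, weight = 3.
  m = 1101 → c = 11100111, weight = 6.
  m = 0011 → c = 10010000, weight = 2.
  m = 1011 → c = 00110100, weight = 3.
  m = 0111 → c = 10111011, weight = 6.
  m = 1111 → c = 00011111, weight = 5.
Tally weights:
  weight 0: 1 codewords.
  weight 2: 1 codewords.
  weight 3: 4 codewords.
  weight 4: 3 codewords.
  weight 5: 4 codewords.
  weight 6: 3 codewords.
Minimum distance d = smallest w > 0 with A_w > 0 = 2.
Sanity: Σ A_w = 16 = 2^4 = 16 ✓.


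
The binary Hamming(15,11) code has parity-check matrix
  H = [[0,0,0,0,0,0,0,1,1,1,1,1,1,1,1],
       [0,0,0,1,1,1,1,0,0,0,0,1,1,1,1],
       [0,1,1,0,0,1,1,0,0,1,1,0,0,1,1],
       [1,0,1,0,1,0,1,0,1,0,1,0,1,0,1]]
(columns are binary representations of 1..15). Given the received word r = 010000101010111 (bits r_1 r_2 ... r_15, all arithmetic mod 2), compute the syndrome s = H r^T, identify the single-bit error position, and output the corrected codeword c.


s = (1, 0, 1, 1)^T, error position = 11, corrected codeword c = 010000101000111

Compute s = H r^T mod 2 one row at a time:
  s_1 = 0 + 1 + 0 + 1 + 0 + 1 + 1 + 1 = 5 ≡ 1 (mod 2).
  s_2 = 0 + 0 + 0 + 1 + 0 + 1 + 1 + 1 = 4 ≡ 0 (mod 2).
  s_3 = 1 + 0 + 0 + 1 + 0 + 1 + 1 + 1 = 5 ≡ 1 (mod 2).
  s_4 = 0 + 0 + 0 + 1 + 1 + 1 + 1 + 1 = 5 ≡ 1 (mod 2).
s = (1, 0, 1, 1)^T — this equals column 11 of H (binary 1011), so error is at position 11.
Correct: flip bit 11 of r = 010000101010111 to get c = 010000101000111.


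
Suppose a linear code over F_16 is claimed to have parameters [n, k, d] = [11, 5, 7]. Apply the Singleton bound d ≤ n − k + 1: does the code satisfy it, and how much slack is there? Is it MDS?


Singleton RHS = n − k + 1 = 7, slack = 0, bound satisfied, MDS.

Singleton bound: d ≤ n − k + 1.
Here n = 11, k = 5, so n − k + 1 = 7.
Given d = 7, check d ≤ 7: YES.
Slack = (n − k + 1) − d = 0.
The code is MDS (slack = 0).
Description: the claimed parameters are [11, 5, 7]_16; such a code would be MDS (meets Singleton bound).


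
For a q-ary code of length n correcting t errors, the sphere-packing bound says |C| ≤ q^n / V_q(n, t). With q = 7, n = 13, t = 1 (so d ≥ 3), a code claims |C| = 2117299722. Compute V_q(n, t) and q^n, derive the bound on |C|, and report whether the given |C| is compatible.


V_q(n, t) = 79, q^n = 96889010407, Hamming bound = 1226443169, |C| = 2117299722 > bound (violated).

Step 1: Compute V_q(n, t) = Σ_{j=0}^1 C(n, j) (q−1)^j.
  j = 0: C(13,0)·(6)^0 = 1·1 = 1.
  j = 1: C(13,1)·(6)^1 = 13·6 = 78.
  V_q(n, t) = 1 + 78 = 79.
Step 2: q^n = 7^13 = 96889010407.
Step 3: Hamming bound ⌊q^n / V_q(n,t)⌋ = ⌊96889010407/79⌋ = 1226443169.
Step 4: Compare |C| = 2117299722 to 1226443169: violated.
The claimed |C| lies above the Hamming bound, so no 7-ary code of length 13 with d ≥ 3 can have 2117299722 codewords.


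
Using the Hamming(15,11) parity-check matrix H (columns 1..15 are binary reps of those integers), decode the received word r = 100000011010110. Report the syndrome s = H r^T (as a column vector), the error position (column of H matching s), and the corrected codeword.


s = (1, 0, 0, 0)^T, error position = 8, corrected codeword c = 100000001010110

Compute s = H r^T mod 2 one row at a time:
  s_1 = 1 + 1 + 0 + 1 + 0 + 1 + 1 + 0 = 5 ≡ 1 (mod 2).
  s_2 = 0 + 0 + 0 + 0 + 0 + 1 + 1 + 0 = 2 ≡ 0 (mod 2).
  s_3 = 0 + 0 + 0 + 0 + 0 + 1 + 1 + 0 = 2 ≡ 0 (mod 2).
  s_4 = 1 + 0 + 0 + 0 + 1 + 1 + 1 + 0 = 4 ≡ 0 (mod 2).
s = (1, 0, 0, 0)^T — this equals column 8 of H (binary 1000), so error is at position 8.
Correct: flip bit 8 of r = 100000011010110 to get c = 100000001010110.


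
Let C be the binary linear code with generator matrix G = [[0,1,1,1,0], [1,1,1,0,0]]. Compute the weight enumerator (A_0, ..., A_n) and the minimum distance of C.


Weight distribution: A_0 = 1, A_2 = 1, A_3 = 2. Minimum distance d = 2.

Enumerate all 2^2 = 4 messages m ∈ F_2^2.
For each, compute codeword c = mG in F_2^5, then tally its weight.
  m = 00 → c = 00000, weight = 0.
  m = 10 → c = 01110, weight = 3.
  m = 01 → c = 11100, weight = 3.
  m = 11 → c = 10010, weight = 2.
Tally weights:
  weight 0: 1 codewords.
  weight 2: 1 codewords.
  weight 3: 2 codewords.
Minimum distance d = smallest w > 0 with A_w > 0 = 2.
Sanity: Σ A_w = 4 = 2^2 = 4 ✓.


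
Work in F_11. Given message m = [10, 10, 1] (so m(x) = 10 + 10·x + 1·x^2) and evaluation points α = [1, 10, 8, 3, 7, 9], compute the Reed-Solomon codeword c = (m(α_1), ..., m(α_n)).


c = [10, 1, 0, 5, 8, 5]

Message polynomial: m(x) = 10 + 10·x + 1·x^2 (mod 11).
For each evaluation point α_i, compute m(α_i) mod 11:
  α_1 = 1: Horner steps 1 → 0 → 10, so m(1) = 10.
  α_2 = 10: Horner steps 1 → 9 → 1, so m(10) = 1.
  α_3 = 8: Horner steps 1 → 7 → 0, so m(8) = 0.
  α_4 = 3: Horner steps 1 → 2 → 5, so m(3) = 5.
  α_5 = 7: Horner steps 1 → 6 → 8, so m(7) = 8.
  α_6 = 9: Horner steps 1 → 8 → 5, so m(9) = 5.
Codeword c = [10, 1, 0, 5, 8, 5] ∈ F_11^6.


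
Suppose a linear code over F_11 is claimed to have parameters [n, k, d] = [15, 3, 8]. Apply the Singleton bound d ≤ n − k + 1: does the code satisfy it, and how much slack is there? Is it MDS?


Singleton RHS = n − k + 1 = 13, slack = 5, bound satisfied, not MDS.

Singleton bound: d ≤ n − k + 1.
Here n = 15, k = 3, so n − k + 1 = 13.
Given d = 8, check d ≤ 13: YES.
Slack = (n − k + 1) − d = 5.
The code is NOT MDS (slack = 5 > 0).
Description: the claimed parameters are [15, 3, 8]_11; such a code would be non-MDS.


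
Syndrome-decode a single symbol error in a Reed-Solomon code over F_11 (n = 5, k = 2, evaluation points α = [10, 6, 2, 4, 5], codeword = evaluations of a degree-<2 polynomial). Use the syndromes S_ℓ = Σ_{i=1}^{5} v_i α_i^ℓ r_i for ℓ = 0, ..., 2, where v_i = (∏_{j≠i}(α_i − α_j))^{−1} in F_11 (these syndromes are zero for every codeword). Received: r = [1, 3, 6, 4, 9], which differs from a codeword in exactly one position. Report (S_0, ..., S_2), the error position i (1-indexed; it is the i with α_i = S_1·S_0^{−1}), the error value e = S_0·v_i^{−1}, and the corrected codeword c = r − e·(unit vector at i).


S = (9, 7, 3), error at position 3, error magnitude e = 1, c = [1, 3, 5, 4, 9].

Step 1: column multipliers v_i = (∏_{j≠i}(α_i − α_j))^{−1} mod 11.
  i = 1 (α = 10): (10−6)(10−2)(10−4)(10−5) = 4·8·6·5 = 960 ≡ 3, so v_1 = 3^{−1} = 4 (mod 11).
  i = 2 (α = 6): (6−10)(6−2)(6−4)(6−5) = (−4)·4·2·1 = −32 ≡ 1, so v_2 = 1^{−1} = 1 (mod 11).
  i = 3 (α = 2): (2−10)(2−6)(2−4)(2−5) = (−8)·(−4)·(−2)·(−3) = 192 ≡ 5, so v_3 = 5^{−1} = 9 (mod 11).
  i = 4 (α = 4): (4−10)(4−6)(4−2)(4−5) = (−6)·(−2)·2·(−1) = −24 ≡ 9, so v_4 = 9^{−1} = 5 (mod 11).
  i = 5 (α = 5): (5−10)(5−6)(5−2)(5−4) = (−5)·(−1)·3·1 = 15 ≡ 4, so v_5 = 4^{−1} = 3 (mod 11).
  v = [4, 1, 9, 5, 3].
Step 2: syndromes of r = [1, 3, 6, 4, 9] (all sums mod 11).
  S_0 = Σ v_i r_i = 4·1 + 1·3 + 9·6 + 5·4 + 3·9 = 108 ≡ 9.
  S_1 = Σ v_i α_i r_i = 4·10·1 + 1·6·3 + 9·2·6 + 5·4·4 + 3·5·9 = 381 ≡ 7.
  α_i^2 mod 11 = [1, 3, 4, 5, 3].
  S_2 = Σ v_i α_i^2 r_i = 4·1·1 + 1·3·3 + 9·4·6 + 5·5·4 + 3·3·9 = 410 ≡ 3.
  S = (9, 7, 3) ≠ 0, so r is not a codeword (an error is present).
Step 3: locate the error. For a single error e at position i, S_ℓ = v_i·e·α_i^ℓ, so α_err = S_1/S_0.
  S_0^{−1} = 9^{−1} = 5 (mod 11), so α_err = 7·5 = 35 ≡ 2 = α_3. Error position i = 3.
  Consistency check: S_2/S_1 = 3·8 = 24 ≡ 2 = α_err ✓ (single-error assumption holds).
Step 4: error magnitude e = S_0/v_3 = S_0·∏_{j≠3}(α_3 − α_j) = 9·5 = 45 ≡ 1 (mod 11).
Step 5: correct position 3: c_3 = r_3 − e = 6 − 1 ≡ 5 (mod 11). Hence c = [1, 3, 5, 4, 9].
  Check: interpolating c through the α_i gives m(x) = 6 + 5·x (degree < 2) with m(α_i) = c_i for every i, so c is indeed a codeword.


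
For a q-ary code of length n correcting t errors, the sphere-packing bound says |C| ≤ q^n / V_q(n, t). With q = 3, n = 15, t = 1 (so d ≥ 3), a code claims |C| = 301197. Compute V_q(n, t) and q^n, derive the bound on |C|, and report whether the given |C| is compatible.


V_q(n, t) = 31, q^n = 14348907, Hamming bound = 462867, |C| = 301197 ≤ bound (satisfied).

Step 1: Compute V_q(n, t) = Σ_{j=0}^1 C(n, j) (q−1)^j.
  j = 0: C(15,0)·(2)^0 = 1·1 = 1.
  j = 1: C(15,1)·(2)^1 = 15·2 = 30.
  V_q(n, t) = 1 + 30 = 31.
Step 2: q^n = 3^15 = 14348907.
Step 3: Hamming bound ⌊q^n / V_q(n,t)⌋ = ⌊14348907/31⌋ = 462867.
Step 4: Compare |C| = 301197 to 462867: satisfied.
The claimed |C| lies below the Hamming bound.


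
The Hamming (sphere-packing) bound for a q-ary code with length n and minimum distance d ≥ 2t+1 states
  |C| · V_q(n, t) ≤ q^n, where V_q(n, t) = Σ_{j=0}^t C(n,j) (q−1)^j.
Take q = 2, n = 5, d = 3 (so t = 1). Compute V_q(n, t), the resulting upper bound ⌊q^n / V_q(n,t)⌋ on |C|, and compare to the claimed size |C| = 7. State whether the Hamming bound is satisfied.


V_q(n, t) = 6, q^n = 32, Hamming bound = 5, |C| = 7 > bound (violated).

Step 1: Compute V_q(n, t) = Σ_{j=0}^1 C(n, j) (q−1)^j.
  j = 0: C(5,0)·(1)^0 = 1·1 = 1.
  j = 1: C(5,1)·(1)^1 = 5·1 = 5.
  V_q(n, t) = 1 + 5 = 6.
Step 2: q^n = 2^5 = 32.
Step 3: Hamming bound ⌊q^n / V_q(n,t)⌋ = ⌊32/6⌋ = 5.
Step 4: Compare |C| = 7 to 5: violated.
The claimed |C| lies above the Hamming bound, so no 2-ary code of length 5 with d ≥ 3 can have 7 codewords.


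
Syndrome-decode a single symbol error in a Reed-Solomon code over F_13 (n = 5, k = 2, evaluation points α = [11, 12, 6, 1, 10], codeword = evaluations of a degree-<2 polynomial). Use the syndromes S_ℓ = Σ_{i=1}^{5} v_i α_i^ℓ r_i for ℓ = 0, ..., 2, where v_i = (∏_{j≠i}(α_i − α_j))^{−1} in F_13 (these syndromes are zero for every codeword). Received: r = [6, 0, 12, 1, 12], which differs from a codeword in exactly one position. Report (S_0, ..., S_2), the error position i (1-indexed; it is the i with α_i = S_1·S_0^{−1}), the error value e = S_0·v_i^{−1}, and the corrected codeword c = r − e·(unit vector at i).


S = (12, 7, 3), error at position 3, error magnitude e = 2, c = [6, 0, 10, 1, 12].

Step 1: column multipliers v_i = (∏_{j≠i}(α_i − α_j))^{−1} mod 13.
  i = 1 (α = 11): (11−12)(11−6)(11−1)(11−10) = (−1)·5·10·1 = −50 ≡ 2, so v_1 = 2^{−1} = 7 (mod 13).
  i = 2 (α = 12): (12−11)(12−6)(12−1)(12−10) = 1·6·11·2 = 132 ≡ 2, so v_2 = 2^{−1} = 7 (mod 13).
  i = 3 (α = 6): (6−11)(6−12)(6−1)(6−10) = (−5)·(−6)·5·(−4) = −600 ≡ 11, so v_3 = 11^{−1} = 6 (mod 13).
  i = 4 (α = 1): (1−11)(1−12)(1−6)(1−10) = (−10)·(−11)·(−5)·(−9) = 4950 ≡ 10, so v_4 = 10^{−1} = 4 (mod 13).
  i = 5 (α = 10): (10−11)(10−12)(10−6)(10−1) = (−1)·(−2)·4·9 = 72 ≡ 7, so v_5 = 7^{−1} = 2 (mod 13).
  v = [7, 7, 6, 4, 2].
Step 2: syndromes of r = [6, 0, 12, 1, 12] (all sums mod 13).
  S_0 = Σ v_i r_i = 7·6 + 7·0 + 6·12 + 4·1 + 2·12 = 142 ≡ 12.
  S_1 = Σ v_i α_i r_i = 7·11·6 + 7·12·0 + 6·6·12 + 4·1·1 + 2·10·12 = 1138 ≡ 7.
  α_i^2 mod 13 = [4, 1, 10, 1, 9].
  S_2 = Σ v_i α_i^2 r_i = 7·4·6 + 7·1·0 + 6·10·12 + 4·1·1 + 2·9·12 = 1108 ≡ 3.
  S = (12, 7, 3) ≠ 0, so r is not a codeword (an error is present).
Step 3: locate the error. For a single error e at position i, S_ℓ = v_i·e·α_i^ℓ, so α_err = S_1/S_0.
  S_0^{−1} = 12^{−1} = 12 (mod 13), so α_err = 7·12 = 84 ≡ 6 = α_3. Error position i = 3.
  Consistency check: S_2/S_1 = 3·2 = 6 ≡ 6 = α_err ✓ (single-error assumption holds).
Step 4: error magnitude e = S_0/v_3 = S_0·∏_{j≠3}(α_3 − α_j) = 12·11 = 132 ≡ 2 (mod 13).
Step 5: correct position 3: c_3 = r_3 − e = 12 − 2 ≡ 10 (mod 13). Hence c = [6, 0, 10, 1, 12].
  Check: interpolating c through the α_i gives m(x) = 7 + 7·x (degree < 2) with m(α_i) = c_i for every i, so c is indeed a codeword.


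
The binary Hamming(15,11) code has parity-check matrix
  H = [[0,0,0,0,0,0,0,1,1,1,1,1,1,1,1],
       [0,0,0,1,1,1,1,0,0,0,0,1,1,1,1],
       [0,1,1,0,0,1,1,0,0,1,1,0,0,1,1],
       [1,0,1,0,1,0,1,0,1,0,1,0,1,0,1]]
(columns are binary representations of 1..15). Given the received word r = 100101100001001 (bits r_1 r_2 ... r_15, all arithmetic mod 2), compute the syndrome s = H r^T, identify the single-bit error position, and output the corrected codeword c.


s = (0, 1, 1, 1)^T, error position = 7, corrected codeword c = 100101000001001

Compute s = H r^T mod 2 one row at a time:
  s_1 = 0 + 0 + 0 + 0 + 1 + 0 + 0 + 1 = 2 ≡ 0 (mod 2).
  s_2 = 1 + 0 + 1 + 1 + 1 + 0 + 0 + 1 = 5 ≡ 1 (mod 2).
  s_3 = 0 + 0 + 1 + 1 + 0 + 0 + 0 + 1 = 3 ≡ 1 (mod 2).
  s_4 = 1 + 0 + 0 + 1 + 0 + 0 + 0 + 1 = 3 ≡ 1 (mod 2).
s = (0, 1, 1, 1)^T — this equals column 7 of H (binary 0111), so error is at position 7.
Correct: flip bit 7 of r = 100101100001001 to get c = 100101000001001.


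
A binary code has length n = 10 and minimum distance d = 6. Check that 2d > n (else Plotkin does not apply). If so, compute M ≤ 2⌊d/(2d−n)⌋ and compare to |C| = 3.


Plotkin bound M ≤ 6; given |C| = 3 ≤ bound (satisfied).

Check applicability: 2d = 12, n = 10.
2d − n = 2 > 0, so Plotkin applies.
Compute d/(2d−n) = 6/2 ≈ 3.0000.
⌊d/(2d−n)⌋ = 3.
Plotkin bound: M ≤ 2·3 = 6.
Given |C| = 3, check: satisfied.
This |C| is below the Plotkin bound.


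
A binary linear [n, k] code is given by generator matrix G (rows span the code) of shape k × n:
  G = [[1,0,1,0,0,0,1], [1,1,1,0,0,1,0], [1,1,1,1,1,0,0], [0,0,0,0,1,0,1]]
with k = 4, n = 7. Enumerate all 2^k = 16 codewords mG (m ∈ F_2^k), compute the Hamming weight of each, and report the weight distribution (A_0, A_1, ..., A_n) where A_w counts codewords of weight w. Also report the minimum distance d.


Weight distribution: A_0 = 1, A_2 = 2, A_3 = 6, A_4 = 3, A_5 = 2, A_6 = 2. Minimum distance d = 2.

Enumerate all 2^4 = 16 messages m ∈ F_2^4.
For each, compute codeword c = mG in F_2^7, then tally its weight.
  m = 0000 → c = 0000000, weight = 0.
  m = 1000 → c = 1010001, weight = 3.
  m = 0100 → c = 1110010, weight = 4.
  m = 1100 → c = 0100011, weight = 3.
  m = 0010 → c = 1111100, weight = 5.
  m = 1010 → c = 0101101, weight = 4.
  m = 0110 → c = 0001110, weight = 3.
  m = 1110 → c = 1011111, weight = 6.
  m = 0001 → c = 0000101, weight = 2.
  m = 1001 → c = 1010100, weight = 3.
  m = 0101 → c = 1110111, weight = 6.
  m = 1101 → c = 0100110, weight = 3.
  m = 0011 → c = 1111001, weight = 5.
  m = 1011 → c = 0101000, weight = 2.
  m = 0111 → c = 0001011, weight = 3.
  m = 1111 → c = 1011010, weight = 4.
Tally weights:
  weight 0: 1 codewords.
  weight 2: 2 codewords.
  weight 3: 6 codewords.
  weight 4: 3 codewords.
  weight 5: 2 codewords.
  weight 6: 2 codewords.
Minimum distance d = smallest w > 0 with A_w > 0 = 2.
Sanity: Σ A_w = 16 = 2^4 = 16 ✓.


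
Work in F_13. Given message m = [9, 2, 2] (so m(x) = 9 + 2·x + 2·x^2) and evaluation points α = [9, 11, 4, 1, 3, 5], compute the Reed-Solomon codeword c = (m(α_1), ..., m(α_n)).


c = [7, 0, 10, 0, 7, 4]

Message polynomial: m(x) = 9 + 2·x + 2·x^2 (mod 13).
For each evaluation point α_i, compute m(α_i) mod 13:
  α_1 = 9: Horner steps 2 → 7 → 7, so m(9) = 7.
  α_2 = 11: Horner steps 2 → 11 → 0, so m(11) = 0.
  α_3 = 4: Horner steps 2 → 10 → 10, so m(4) = 10.
  α_4 = 1: Horner steps 2 → 4 → 0, so m(1) = 0.
  α_5 = 3: Horner steps 2 → 8 → 7, so m(3) = 7.
  α_6 = 5: Horner steps 2 → 12 → 4, so m(5) = 4.
Codeword c = [7, 0, 10, 0, 7, 4] ∈ F_13^6.


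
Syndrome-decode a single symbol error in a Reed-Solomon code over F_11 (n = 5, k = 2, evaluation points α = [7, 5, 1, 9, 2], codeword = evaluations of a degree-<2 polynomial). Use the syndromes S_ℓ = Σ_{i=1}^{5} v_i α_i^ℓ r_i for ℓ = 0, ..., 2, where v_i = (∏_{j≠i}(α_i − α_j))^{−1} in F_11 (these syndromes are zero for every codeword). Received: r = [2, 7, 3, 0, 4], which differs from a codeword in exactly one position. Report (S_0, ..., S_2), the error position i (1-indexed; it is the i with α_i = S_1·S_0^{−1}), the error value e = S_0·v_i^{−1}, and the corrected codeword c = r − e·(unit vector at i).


S = (4, 6, 9), error at position 1, error magnitude e = 4, c = [9, 7, 3, 0, 4].

Step 1: column multipliers v_i = (∏_{j≠i}(α_i − α_j))^{−1} mod 11.
  i = 1 (α = 7): (7−5)(7−1)(7−9)(7−2) = 2·6·(−2)·5 = −120 ≡ 1, so v_1 = 1^{−1} = 1 (mod 11).
  i = 2 (α = 5): (5−7)(5−1)(5−9)(5−2) = (−2)·4·(−4)·3 = 96 ≡ 8, so v_2 = 8^{−1} = 7 (mod 11).
  i = 3 (α = 1): (1−7)(1−5)(1−9)(1−2) = (−6)·(−4)·(−8)·(−1) = 192 ≡ 5, so v_3 = 5^{−1} = 9 (mod 11).
  i = 4 (α = 9): (9−7)(9−5)(9−1)(9−2) = 2·4·8·7 = 448 ≡ 8, so v_4 = 8^{−1} = 7 (mod 11).
  i = 5 (α = 2): (2−7)(2−5)(2−1)(2−9) = (−5)·(−3)·1·(−7) = −105 ≡ 5, so v_5 = 5^{−1} = 9 (mod 11).
  v = [1, 7, 9, 7, 9].
Step 2: syndromes of r = [2, 7, 3, 0, 4] (all sums mod 11).
  S_0 = Σ v_i r_i = 1·2 + 7·7 + 9·3 + 7·0 + 9·4 = 114 ≡ 4.
  S_1 = Σ v_i α_i r_i = 1·7·2 + 7·5·7 + 9·1·3 + 7·9·0 + 9·2·4 = 358 ≡ 6.
  α_i^2 mod 11 = [5, 3, 1, 4, 4].
  S_2 = Σ v_i α_i^2 r_i = 1·5·2 + 7·3·7 + 9·1·3 + 7·4·0 + 9·4·4 = 328 ≡ 9.
  S = (4, 6, 9) ≠ 0, so r is not a codeword (an error is present).
Step 3: locate the error. For a single error e at position i, S_ℓ = v_i·e·α_i^ℓ, so α_err = S_1/S_0.
  S_0^{−1} = 4^{−1} = 3 (mod 11), so α_err = 6·3 = 18 ≡ 7 = α_1. Error position i = 1.
  Consistency check: S_2/S_1 = 9·2 = 18 ≡ 7 = α_err ✓ (single-error assumption holds).
Step 4: error magnitude e = S_0/v_1 = S_0·∏_{j≠1}(α_1 − α_j) = 4·1 = 4 ≡ 4 (mod 11).
Step 5: correct position 1: c_1 = r_1 − e = 2 − 4 ≡ 9 (mod 11). Hence c = [9, 7, 3, 0, 4].
  Check: interpolating c through the α_i gives m(x) = 2 + 1·x (degree < 2) with m(α_i) = c_i for every i, so c is indeed a codeword.


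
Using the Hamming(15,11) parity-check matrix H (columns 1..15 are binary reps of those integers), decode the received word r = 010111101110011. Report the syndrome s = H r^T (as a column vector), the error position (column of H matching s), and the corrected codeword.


s = (1, 0, 1, 1)^T, error position = 11, corrected codeword c = 010111101100011

Compute s = H r^T mod 2 one row at a time:
  s_1 = 0 + 1 + 1 + 1 + 0 + 0 + 1 + 1 = 5 ≡ 1 (mod 2).
  s_2 = 1 + 1 + 1 + 1 + 0 + 0 + 1 + 1 = 6 ≡ 0 (mod 2).
  s_3 = 1 + 0 + 1 + 1 + 1 + 1 + 1 + 1 = 7 ≡ 1 (mod 2).
  s_4 = 0 + 0 + 1 + 1 + 1 + 1 + 0 + 1 = 5 ≡ 1 (mod 2).
s = (1, 0, 1, 1)^T — this equals column 11 of H (binary 1011), so error is at position 11.
Correct: flip bit 11 of r = 010111101110011 to get c = 010111101100011.


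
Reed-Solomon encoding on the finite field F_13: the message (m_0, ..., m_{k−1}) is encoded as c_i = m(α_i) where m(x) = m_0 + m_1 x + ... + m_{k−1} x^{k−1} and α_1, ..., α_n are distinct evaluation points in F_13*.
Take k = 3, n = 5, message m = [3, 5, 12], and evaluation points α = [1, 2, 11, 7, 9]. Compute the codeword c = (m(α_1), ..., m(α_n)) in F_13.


c = [7, 9, 2, 2, 6]

Message polynomial: m(x) = 3 + 5·x + 12·x^2 (mod 13).
For each evaluation point α_i, compute m(α_i) mod 13:
  α_1 = 1: Horner steps 12 → 4 → 7, so m(1) = 7.
  α_2 = 2: Horner steps 12 → 3 → 9, so m(2) = 9.
  α_3 = 11: Horner steps 12 → 7 → 2, so m(11) = 2.
  α_4 = 7: Horner steps 12 → 11 → 2, so m(7) = 2.
  α_5 = 9: Horner steps 12 → 9 → 6, so m(9) = 6.
Codeword c = [7, 9, 2, 2, 6] ∈ F_13^5.


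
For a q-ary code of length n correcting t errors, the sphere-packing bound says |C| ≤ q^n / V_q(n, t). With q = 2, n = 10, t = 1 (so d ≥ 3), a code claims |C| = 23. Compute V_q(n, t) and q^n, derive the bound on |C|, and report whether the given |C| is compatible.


V_q(n, t) = 11, q^n = 1024, Hamming bound = 93, |C| = 23 ≤ bound (satisfied).

Step 1: Compute V_q(n, t) = Σ_{j=0}^1 C(n, j) (q−1)^j.
  j = 0: C(10,0)·(1)^0 = 1·1 = 1.
  j = 1: C(10,1)·(1)^1 = 10·1 = 10.
  V_q(n, t) = 1 + 10 = 11.
Step 2: q^n = 2^10 = 1024.
Step 3: Hamming bound ⌊q^n / V_q(n,t)⌋ = ⌊1024/11⌋ = 93.
Step 4: Compare |C| = 23 to 93: satisfied.
The claimed |C| lies below the Hamming bound.


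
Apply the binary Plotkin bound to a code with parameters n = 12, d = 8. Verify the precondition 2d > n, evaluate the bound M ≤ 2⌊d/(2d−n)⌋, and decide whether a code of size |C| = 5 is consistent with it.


Plotkin bound M ≤ 4; given |C| = 5 > bound (violated).

Check applicability: 2d = 16, n = 12.
2d − n = 4 > 0, so Plotkin applies.
Compute d/(2d−n) = 8/4 ≈ 2.0000.
⌊d/(2d−n)⌋ = 2.
Plotkin bound: M ≤ 2·2 = 4.
Given |C| = 5, check: VIOLATED.
This |C| is above the Plotkin bound, so no binary code with n = 12, d = 8 and 5 codewords exists.


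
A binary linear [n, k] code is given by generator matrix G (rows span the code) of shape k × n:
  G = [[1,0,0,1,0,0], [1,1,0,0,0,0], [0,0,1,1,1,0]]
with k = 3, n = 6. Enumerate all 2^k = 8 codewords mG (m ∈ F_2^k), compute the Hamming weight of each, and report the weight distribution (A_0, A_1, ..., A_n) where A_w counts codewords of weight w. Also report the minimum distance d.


Weight distribution: A_0 = 1, A_2 = 3, A_3 = 3, A_5 = 1. Minimum distance d = 2.

Enumerate all 2^3 = 8 messages m ∈ F_2^3.
For each, compute codeword c = mG in F_2^6, then tally its weight.
  m = 000 → c = 000000, weight = 0.
  m = 100 → c = 100100, weight = 2.
  m = 010 → c = 110000, weight = 2.
  m = 110 → c = 010100, weight = 2.
  m = 001 → c = 001110, weight = 3.
  m = 101 → c = 101010, weight = 3.
  m = 011 → c = 111110, weight = 5.
  m = 111 → c = 011010, weight = 3.
Tally weights:
  weight 0: 1 codewords.
  weight 2: 3 codewords.
  weight 3: 3 codewords.
  weight 5: 1 codewords.
Minimum distance d = smallest w > 0 with A_w > 0 = 2.
Sanity: Σ A_w = 8 = 2^3 = 8 ✓.


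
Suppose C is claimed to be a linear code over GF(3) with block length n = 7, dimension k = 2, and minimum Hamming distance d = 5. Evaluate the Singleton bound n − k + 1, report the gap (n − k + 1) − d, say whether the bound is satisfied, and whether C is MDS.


Singleton RHS = n − k + 1 = 6, slack = 1, bound satisfied, not MDS.

Singleton bound: d ≤ n − k + 1.
Here n = 7, k = 2, so n − k + 1 = 6.
Given d = 5, check d ≤ 6: YES.
Slack = (n − k + 1) − d = 1.
The code is NOT MDS (slack = 1 > 0).
Description: the claimed parameters are [7, 2, 5]_3; such a code would be non-MDS.


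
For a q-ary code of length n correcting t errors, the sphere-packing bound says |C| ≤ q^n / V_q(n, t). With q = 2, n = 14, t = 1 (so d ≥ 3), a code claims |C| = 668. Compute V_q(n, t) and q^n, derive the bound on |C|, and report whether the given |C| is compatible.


V_q(n, t) = 15, q^n = 16384, Hamming bound = 1092, |C| = 668 ≤ bound (satisfied).

Step 1: Compute V_q(n, t) = Σ_{j=0}^1 C(n, j) (q−1)^j.
  j = 0: C(14,0)·(1)^0 = 1·1 = 1.
  j = 1: C(14,1)·(1)^1 = 14·1 = 14.
  V_q(n, t) = 1 + 14 = 15.
Step 2: q^n = 2^14 = 16384.
Step 3: Hamming bound ⌊q^n / V_q(n,t)⌋ = ⌊16384/15⌋ = 1092.
Step 4: Compare |C| = 668 to 1092: satisfied.
The claimed |C| lies below the Hamming bound.


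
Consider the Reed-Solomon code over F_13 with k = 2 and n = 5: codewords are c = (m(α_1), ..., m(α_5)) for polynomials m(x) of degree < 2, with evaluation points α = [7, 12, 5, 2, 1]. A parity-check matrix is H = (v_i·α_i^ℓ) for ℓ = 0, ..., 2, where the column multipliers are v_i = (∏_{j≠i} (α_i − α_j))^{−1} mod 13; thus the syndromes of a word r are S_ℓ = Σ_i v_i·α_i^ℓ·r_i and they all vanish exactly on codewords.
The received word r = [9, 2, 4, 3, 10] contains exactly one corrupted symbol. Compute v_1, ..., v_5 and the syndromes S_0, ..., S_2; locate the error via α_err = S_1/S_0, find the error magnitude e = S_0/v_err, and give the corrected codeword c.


S = (4, 4, 4), error at position 5, error magnitude e = 3, c = [9, 2, 4, 3, 7].

Step 1: column multipliers v_i = (∏_{j≠i}(α_i − α_j))^{−1} mod 13.
  i = 1 (α = 7): (7−12)(7−5)(7−2)(7−1) = (−5)·2·5·6 = −300 ≡ 12, so v_1 = 12^{−1} = 12 (mod 13).
  i = 2 (α = 12): (12−7)(12−5)(12−2)(12−1) = 5·7·10·11 = 3850 ≡ 2, so v_2 = 2^{−1} = 7 (mod 13).
  i = 3 (α = 5): (5−7)(5−12)(5−2)(5−1) = (−2)·(−7)·3·4 = 168 ≡ 12, so v_3 = 12^{−1} = 12 (mod 13).
  i = 4 (α = 2): (2−7)(2−12)(2−5)(2−1) = (−5)·(−10)·(−3)·1 = −150 ≡ 6, so v_4 = 6^{−1} = 11 (mod 13).
  i = 5 (α = 1): (1−7)(1−12)(1−5)(1−2) = (−6)·(−11)·(−4)·(−1) = 264 ≡ 4, so v_5 = 4^{−1} = 10 (mod 13).
  v = [12, 7, 12, 11, 10].
Step 2: syndromes of r = [9, 2, 4, 3, 10] (all sums mod 13).
  S_0 = Σ v_i r_i = 12·9 + 7·2 + 12·4 + 11·3 + 10·10 = 303 ≡ 4.
  S_1 = Σ v_i α_i r_i = 12·7·9 + 7·12·2 + 12·5·4 + 11·2·3 + 10·1·10 = 1330 ≡ 4.
  α_i^2 mod 13 = [10, 1, 12, 4, 1].
  S_2 = Σ v_i α_i^2 r_i = 12·10·9 + 7·1·2 + 12·12·4 + 11·4·3 + 10·1·10 = 1902 ≡ 4.
  S = (4, 4, 4) ≠ 0, so r is not a codeword (an error is present).
Step 3: locate the error. For a single error e at position i, S_ℓ = v_i·e·α_i^ℓ, so α_err = S_1/S_0.
  S_0^{−1} = 4^{−1} = 10 (mod 13), so α_err = 4·10 = 40 ≡ 1 = α_5. Error position i = 5.
  Consistency check: S_2/S_1 = 4·10 = 40 ≡ 1 = α_err ✓ (single-error assumption holds).
Step 4: error magnitude e = S_0/v_5 = S_0·∏_{j≠5}(α_5 − α_j) = 4·4 = 16 ≡ 3 (mod 13).
Step 5: correct position 5: c_5 = r_5 − e = 10 − 3 ≡ 7 (mod 13). Hence c = [9, 2, 4, 3, 7].
  Check: interpolating c through the α_i gives m(x) = 11 + 9·x (degree < 2) with m(α_i) = c_i for every i, so c is indeed a codeword.
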